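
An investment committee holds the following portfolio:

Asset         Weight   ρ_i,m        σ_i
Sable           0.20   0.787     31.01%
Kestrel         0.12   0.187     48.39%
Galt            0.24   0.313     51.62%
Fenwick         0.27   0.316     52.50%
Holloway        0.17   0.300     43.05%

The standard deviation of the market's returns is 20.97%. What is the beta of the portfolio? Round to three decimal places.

β_Sable = 0.787 × 31.01% / 20.97% = 1.1638
β_Kestrel = 0.187 × 48.39% / 20.97% = 0.4315
β_Galt = 0.313 × 51.62% / 20.97% = 0.7705
β_Fenwick = 0.316 × 52.50% / 20.97% = 0.7911
β_Holloway = 0.300 × 43.05% / 20.97% = 0.6159
β_P = Σ w_i β_i = 0.20×1.1638 + 0.12×0.4315 + 0.24×0.7705 + 0.27×0.7911 + 0.17×0.6159 = 0.7878

0.788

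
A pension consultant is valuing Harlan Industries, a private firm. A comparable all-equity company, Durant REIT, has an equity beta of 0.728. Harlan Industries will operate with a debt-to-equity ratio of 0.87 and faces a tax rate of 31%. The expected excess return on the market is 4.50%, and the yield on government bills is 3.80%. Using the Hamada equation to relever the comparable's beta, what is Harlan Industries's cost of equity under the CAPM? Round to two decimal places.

β_L = β_U × [1 + (1 − t)(D/E)] = 0.728 × [1 + (1 − 0.31) × 0.87]
    = 0.728 × [1 + 0.69 × 0.87] = 0.728 × 1.6003 = 1.1650
E(R) = R_f + β_L × MRP = 3.80% + 1.1650 × 4.50% = 9.04%

9.04%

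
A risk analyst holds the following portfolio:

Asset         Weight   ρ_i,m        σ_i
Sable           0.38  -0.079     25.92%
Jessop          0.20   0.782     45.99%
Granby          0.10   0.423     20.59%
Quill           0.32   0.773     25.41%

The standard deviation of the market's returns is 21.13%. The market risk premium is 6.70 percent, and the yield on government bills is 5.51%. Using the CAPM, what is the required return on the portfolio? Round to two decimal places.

9.81%

β_Sable = -0.079 × 25.92% / 21.13% = -0.0969
β_Jessop = 0.782 × 45.99% / 21.13% = 1.7020
β_Granby = 0.423 × 20.59% / 21.13% = 0.4122
β_Quill = 0.773 × 25.41% / 21.13% = 0.9296
β_P = Σ w_i β_i = 0.38×-0.0969 + 0.20×1.7020 + 0.10×0.4122 + 0.32×0.9296 = 0.6423
E(R_P) = R_f + β_P × MRP = 5.51% + 0.6423 × 6.70% = 9.81%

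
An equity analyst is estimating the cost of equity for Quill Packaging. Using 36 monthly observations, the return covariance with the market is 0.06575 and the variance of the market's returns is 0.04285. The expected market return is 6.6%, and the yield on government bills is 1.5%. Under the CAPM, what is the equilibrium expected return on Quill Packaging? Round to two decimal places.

β = Cov(R_i, R_m) / Var(R_m) = 0.06575 / 0.04285 = 1.5344
MRP = 6.6% − 1.5% = 5.10%
E(R) = R_f + β × MRP = 1.5% + 1.5344 × 5.1% = 9.33%

9.33%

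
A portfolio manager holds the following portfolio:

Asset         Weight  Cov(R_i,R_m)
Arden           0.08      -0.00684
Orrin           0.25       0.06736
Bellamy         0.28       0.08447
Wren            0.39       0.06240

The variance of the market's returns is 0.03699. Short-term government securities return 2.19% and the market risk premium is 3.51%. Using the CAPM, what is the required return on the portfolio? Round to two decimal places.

8.29%

β_Arden = -0.00684 / 0.03699 = -0.1849
β_Orrin = 0.06736 / 0.03699 = 1.8210
β_Bellamy = 0.08447 / 0.03699 = 2.2836
β_Wren = 0.06240 / 0.03699 = 1.6869
β_P = Σ w_i β_i = 0.08×-0.1849 + 0.25×1.8210 + 0.28×2.2836 + 0.39×1.6869 = 1.7378
E(R_P) = R_f + β_P × MRP = 2.19% + 1.7378 × 3.51% = 8.29%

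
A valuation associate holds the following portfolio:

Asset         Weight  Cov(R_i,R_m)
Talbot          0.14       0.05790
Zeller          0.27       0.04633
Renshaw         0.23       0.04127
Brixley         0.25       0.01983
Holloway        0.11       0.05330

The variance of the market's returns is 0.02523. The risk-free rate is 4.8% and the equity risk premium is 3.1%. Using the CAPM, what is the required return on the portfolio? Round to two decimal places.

β_Talbot = 0.05790 / 0.02523 = 2.2949
β_Zeller = 0.04633 / 0.02523 = 1.8363
β_Renshaw = 0.04127 / 0.02523 = 1.6358
β_Brixley = 0.01983 / 0.02523 = 0.7860
β_Holloway = 0.05330 / 0.02523 = 2.1126
β_P = Σ w_i β_i = 0.14×2.2949 + 0.27×1.8363 + 0.23×1.6358 + 0.25×0.7860 + 0.11×2.1126 = 1.6222
E(R_P) = R_f + β_P × MRP = 4.8% + 1.6222 × 3.1% = 9.83%

9.83%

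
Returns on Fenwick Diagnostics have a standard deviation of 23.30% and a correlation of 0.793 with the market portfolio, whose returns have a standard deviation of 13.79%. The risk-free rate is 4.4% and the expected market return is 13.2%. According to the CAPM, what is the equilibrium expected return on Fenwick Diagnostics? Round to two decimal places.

16.19%

β = ρ × σ_i / σ_m = 0.793 × 23.30% / 13.79% = 1.3399
MRP = 13.2% − 4.4% = 8.80%
E(R) = 4.4% + 1.3399 × 8.8% = 16.19%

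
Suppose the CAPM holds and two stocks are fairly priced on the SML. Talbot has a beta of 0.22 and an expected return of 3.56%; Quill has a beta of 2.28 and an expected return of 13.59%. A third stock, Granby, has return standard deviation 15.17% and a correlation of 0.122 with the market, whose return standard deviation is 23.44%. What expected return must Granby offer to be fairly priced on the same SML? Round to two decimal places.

MRP = (13.59% − 3.56%) / (2.28 − 0.22) = 4.8689%
R_f = 3.56% − 0.22 × 4.8689% = 2.4888%
β_Granby = ρ·σ_i/σ_m = 0.122 × 15.17 / 23.44 = 0.0790
E(R_Granby) = R_f + β × MRP = 2.4888% + 0.0790 × 4.8689% = 2.87%

2.87%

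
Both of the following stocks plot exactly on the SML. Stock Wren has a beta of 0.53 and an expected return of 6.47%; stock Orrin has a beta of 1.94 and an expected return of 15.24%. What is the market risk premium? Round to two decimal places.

Both satisfy E(R) = R_f + β·MRP, so the slope of the SML is
MRP = (15.24% − 6.47%) / (1.94 − 0.53) = 8.77% / 1.41 = 6.2199%

6.22%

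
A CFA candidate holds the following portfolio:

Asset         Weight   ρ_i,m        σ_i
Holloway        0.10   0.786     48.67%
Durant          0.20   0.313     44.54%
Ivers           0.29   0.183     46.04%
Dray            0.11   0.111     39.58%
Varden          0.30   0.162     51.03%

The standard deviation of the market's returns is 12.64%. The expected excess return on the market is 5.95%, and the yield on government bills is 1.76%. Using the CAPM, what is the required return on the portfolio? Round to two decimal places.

7.42%

β_Holloway = 0.786 × 48.67% / 12.64% = 3.0265
β_Durant = 0.313 × 44.54% / 12.64% = 1.1029
β_Ivers = 0.183 × 46.04% / 12.64% = 0.6666
β_Dray = 0.111 × 39.58% / 12.64% = 0.3476
β_Varden = 0.162 × 51.03% / 12.64% = 0.6540
β_P = Σ w_i β_i = 0.10×3.0265 + 0.20×1.1029 + 0.29×0.6666 + 0.11×0.3476 + 0.30×0.6540 = 0.9510
E(R_P) = R_f + β_P × MRP = 1.76% + 0.9510 × 5.95% = 7.42%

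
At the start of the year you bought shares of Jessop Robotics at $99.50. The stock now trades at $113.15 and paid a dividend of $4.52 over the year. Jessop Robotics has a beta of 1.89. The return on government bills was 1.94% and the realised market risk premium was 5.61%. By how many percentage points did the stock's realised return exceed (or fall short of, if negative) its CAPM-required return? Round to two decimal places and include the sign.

+5.72%

Realised HPR = (P1 + D1 − P0) / P0 = (113.15 + 4.52 − 99.50) / 99.50 = 18.17 / 99.50 = 18.2613%
CAPM required = R_f + β·MRP = 1.94% + 1.89 × 5.61% = 12.5429%
α = realised − required = 18.2613% − 12.5429% = +5.72%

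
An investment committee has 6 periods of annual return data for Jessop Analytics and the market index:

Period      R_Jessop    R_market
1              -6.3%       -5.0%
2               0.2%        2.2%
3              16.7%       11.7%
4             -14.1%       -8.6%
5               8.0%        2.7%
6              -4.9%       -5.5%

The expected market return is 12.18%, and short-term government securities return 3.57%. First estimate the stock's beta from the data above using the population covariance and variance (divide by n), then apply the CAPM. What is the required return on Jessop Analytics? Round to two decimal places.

Mean R_i = (-6.3 + 0.2 + 16.7 − 14.1 + 8.0 − 4.9) / 6 = -0.0667%
Mean R_m = (-5.0 + 2.2 + 11.7 − 8.6 + 2.7 − 5.5) / 6 = -0.4167%
Σ(R_i − R̄_i)(R_m − R̄_m) = 396.9733  ⇒  Cov = 396.9733 / 6 = 66.1622
Σ(R_m − R̄_m)² = 277.1883  ⇒  Var(R_m) = 277.1883 / 6 = 46.1981
β = Cov / Var(R_m) = 66.1622 / 46.1981 = 1.4321
MRP = 12.18% − 3.57% = 8.61%
E(R) = R_f + β × MRP = 3.57% + 1.4321 × 8.61% = 15.90%

15.90%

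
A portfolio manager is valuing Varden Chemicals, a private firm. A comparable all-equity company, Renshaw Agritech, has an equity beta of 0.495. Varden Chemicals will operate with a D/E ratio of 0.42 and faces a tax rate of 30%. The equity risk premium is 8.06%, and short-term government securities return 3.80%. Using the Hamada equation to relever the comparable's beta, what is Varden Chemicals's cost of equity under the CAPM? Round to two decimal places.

8.96%

β_L = β_U × [1 + (1 − t)(D/E)] = 0.495 × [1 + (1 − 0.30) × 0.42]
    = 0.495 × [1 + 0.70 × 0.42] = 0.495 × 1.2940 = 0.6405
E(R) = R_f + β_L × MRP = 3.80% + 0.6405 × 8.06% = 8.96%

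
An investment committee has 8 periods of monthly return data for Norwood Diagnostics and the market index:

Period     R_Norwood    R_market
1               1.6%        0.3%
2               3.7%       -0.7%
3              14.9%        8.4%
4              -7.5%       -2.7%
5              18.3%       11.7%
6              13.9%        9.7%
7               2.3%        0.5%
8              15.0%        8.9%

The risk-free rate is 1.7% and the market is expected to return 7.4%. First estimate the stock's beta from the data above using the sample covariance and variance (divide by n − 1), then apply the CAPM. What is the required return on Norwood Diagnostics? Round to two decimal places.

Mean R_i = (1.6 + 3.7 + 14.9 − 7.5 + 18.3 + 13.9 + 2.3 + 15.0) / 8 = 7.7750%
Mean R_m = (0.3 − 0.7 + 8.4 − 2.7 + 11.7 + 9.7 + 0.5 + 8.9) / 8 = 4.5125%
Σ(R_i − R̄_i)(R_m − R̄_m) = 346.2125  ⇒  Cov = 346.2125 / 7 = 49.4589
Σ(R_m − R̄_m)² = 225.9688  ⇒  Var(R_m) = 225.9688 / 7 = 32.2813
β = Cov / Var(R_m) = 49.4589 / 32.2813 = 1.5321
MRP = 7.4% − 1.7% = 5.70%
E(R) = R_f + β × MRP = 1.7% + 1.5321 × 5.7% = 10.43%

10.43%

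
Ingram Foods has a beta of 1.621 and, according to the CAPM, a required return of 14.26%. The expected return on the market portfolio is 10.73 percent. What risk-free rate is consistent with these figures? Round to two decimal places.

5.05%

E(R) = R_f + β(E(R_m) − R_f) = R_f(1 − β) + β·E(R_m)
14.26% = R_f × (1 − 1.621) + 1.621 × 10.73%
14.26% = R_f × -0.621 + 17.39333%
R_f = (14.26% − 17.39333%) / -0.621 = 5.05%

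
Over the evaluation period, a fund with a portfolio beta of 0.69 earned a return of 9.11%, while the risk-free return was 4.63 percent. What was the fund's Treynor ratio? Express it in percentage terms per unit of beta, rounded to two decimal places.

Treynor = (R_P − R_f) / β_P = (9.11% − 4.63%) / 0.6900 = 4.48% / 0.6900 = 6.49%

6.49%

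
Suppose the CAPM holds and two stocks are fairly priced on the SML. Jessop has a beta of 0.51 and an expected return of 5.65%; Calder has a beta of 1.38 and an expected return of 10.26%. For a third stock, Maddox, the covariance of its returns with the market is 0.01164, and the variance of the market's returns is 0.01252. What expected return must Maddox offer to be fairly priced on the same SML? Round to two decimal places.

MRP = (10.26% − 5.65%) / (1.38 − 0.51) = 5.2989%
R_f = 5.65% − 0.51 × 5.2989% = 2.9476%
β_Maddox = Cov / Var(R_m) = 0.01164 / 0.01252 = 0.9297
E(R_Maddox) = R_f + β × MRP = 2.9476% + 0.9297 × 5.2989% = 7.87%

7.87%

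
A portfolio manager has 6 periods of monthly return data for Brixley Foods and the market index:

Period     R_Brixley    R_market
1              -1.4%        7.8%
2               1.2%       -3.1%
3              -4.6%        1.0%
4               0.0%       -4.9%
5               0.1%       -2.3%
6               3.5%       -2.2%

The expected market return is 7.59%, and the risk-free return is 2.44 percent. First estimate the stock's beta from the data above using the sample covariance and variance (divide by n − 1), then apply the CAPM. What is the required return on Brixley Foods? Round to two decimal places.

1.05%

Mean R_i = (-1.4 + 1.2 − 4.6 + 0.0 + 0.1 + 3.5) / 6 = -0.2000%
Mean R_m = (7.8 − 3.1 + 1.0 − 4.9 − 2.3 − 2.2) / 6 = -0.6167%
Σ(R_i − R̄_i)(R_m − R̄_m) = -27.9100  ⇒  Cov = -27.9100 / 5 = -5.5820
Σ(R_m − R̄_m)² = 103.3083  ⇒  Var(R_m) = 103.3083 / 5 = 20.6617
β = Cov / Var(R_m) = -5.5820 / 20.6617 = -0.2702
MRP = 7.59% − 2.44% = 5.15%
E(R) = R_f + β × MRP = 2.44% + -0.2702 × 5.15% = 1.05%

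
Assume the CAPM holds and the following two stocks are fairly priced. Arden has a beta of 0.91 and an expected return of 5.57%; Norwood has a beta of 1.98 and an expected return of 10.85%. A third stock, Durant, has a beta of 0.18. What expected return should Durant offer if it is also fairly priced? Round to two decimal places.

1.97%

MRP (SML slope) = (10.85% − 5.57%) / (1.98 − 0.91) = 5.28% / 1.07 = 4.9346%
R_f (intercept) = 5.57% − 0.91 × 4.9346% = 1.0795%
E(R_Durant) = R_f + β × MRP = 1.0795% + 0.18 × 4.9346% = 1.97%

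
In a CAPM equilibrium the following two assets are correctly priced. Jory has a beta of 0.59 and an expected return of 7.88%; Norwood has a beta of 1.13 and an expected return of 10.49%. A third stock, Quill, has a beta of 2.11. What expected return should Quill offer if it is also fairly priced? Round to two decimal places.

15.23%

MRP (SML slope) = (10.49% − 7.88%) / (1.13 − 0.59) = 2.61% / 0.54 = 4.8333%
R_f (intercept) = 7.88% − 0.59 × 4.8333% = 5.0284%
E(R_Quill) = R_f + β × MRP = 5.0284% + 2.11 × 4.8333% = 15.23%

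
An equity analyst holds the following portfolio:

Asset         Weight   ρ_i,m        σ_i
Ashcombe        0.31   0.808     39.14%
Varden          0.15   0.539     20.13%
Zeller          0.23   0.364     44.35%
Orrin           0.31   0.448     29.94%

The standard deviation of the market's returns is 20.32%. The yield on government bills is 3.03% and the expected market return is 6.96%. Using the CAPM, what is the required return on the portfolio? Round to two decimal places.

β_Ashcombe = 0.808 × 39.14% / 20.32% = 1.5564
β_Varden = 0.539 × 20.13% / 20.32% = 0.5340
β_Zeller = 0.364 × 44.35% / 20.32% = 0.7945
β_Orrin = 0.448 × 29.94% / 20.32% = 0.6601
β_P = Σ w_i β_i = 0.31×1.5564 + 0.15×0.5340 + 0.23×0.7945 + 0.31×0.6601 = 0.9500
MRP = 6.96% − 3.03% = 3.93%
E(R_P) = R_f + β_P × MRP = 3.03% + 0.9500 × 3.93% = 6.76%

6.76%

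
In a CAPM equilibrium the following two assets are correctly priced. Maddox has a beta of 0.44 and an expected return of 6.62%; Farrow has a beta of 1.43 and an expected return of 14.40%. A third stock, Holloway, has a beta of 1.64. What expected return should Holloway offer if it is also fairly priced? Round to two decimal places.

MRP (SML slope) = (14.40% − 6.62%) / (1.43 − 0.44) = 7.78% / 0.99 = 7.8586%
R_f (intercept) = 6.62% − 0.44 × 7.8586% = 3.1622%
E(R_Holloway) = R_f + β × MRP = 3.1622% + 1.64 × 7.8586% = 16.05%

16.05%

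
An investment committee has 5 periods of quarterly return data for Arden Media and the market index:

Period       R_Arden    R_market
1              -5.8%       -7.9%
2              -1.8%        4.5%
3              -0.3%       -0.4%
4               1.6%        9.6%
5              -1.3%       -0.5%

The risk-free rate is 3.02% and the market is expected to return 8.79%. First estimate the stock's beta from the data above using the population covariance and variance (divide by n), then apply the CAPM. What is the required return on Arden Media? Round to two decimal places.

Mean R_i = (-5.8 − 1.8 − 0.3 + 1.6 − 1.3) / 5 = -1.5200%
Mean R_m = (-7.9 + 4.5 − 0.4 + 9.6 − 0.5) / 5 = 1.0600%
Σ(R_i − R̄_i)(R_m − R̄_m) = 61.9060  ⇒  Cov = 61.9060 / 5 = 12.3812
Σ(R_m − R̄_m)² = 169.6120  ⇒  Var(R_m) = 169.6120 / 5 = 33.9224
β = Cov / Var(R_m) = 12.3812 / 33.9224 = 0.3650
MRP = 8.79% − 3.02% = 5.77%
E(R) = R_f + β × MRP = 3.02% + 0.3650 × 5.77% = 5.13%

5.13%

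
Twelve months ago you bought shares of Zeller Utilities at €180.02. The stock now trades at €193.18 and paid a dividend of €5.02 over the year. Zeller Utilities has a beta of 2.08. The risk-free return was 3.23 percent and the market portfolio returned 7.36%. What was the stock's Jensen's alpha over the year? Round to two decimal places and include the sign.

-1.72%

Realised HPR = (P1 + D1 − P0) / P0 = (193.18 + 5.02 − 180.02) / 180.02 = 18.18 / 180.02 = 10.0989%
MRP = 7.36% − 3.23% = 4.13%
CAPM required = R_f + β·MRP = 3.23% + 2.08 × 4.13% = 11.8204%
α = realised − required = 10.0989% − 11.8204% = -1.72%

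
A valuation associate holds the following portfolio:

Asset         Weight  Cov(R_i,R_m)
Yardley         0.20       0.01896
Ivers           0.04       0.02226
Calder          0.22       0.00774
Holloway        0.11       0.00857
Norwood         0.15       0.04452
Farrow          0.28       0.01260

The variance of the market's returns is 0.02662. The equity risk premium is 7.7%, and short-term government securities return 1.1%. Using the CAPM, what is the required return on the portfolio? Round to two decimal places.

6.17%

β_Yardley = 0.01896 / 0.02662 = 0.7122
β_Ivers = 0.02226 / 0.02662 = 0.8362
β_Calder = 0.00774 / 0.02662 = 0.2908
β_Holloway = 0.00857 / 0.02662 = 0.3219
β_Norwood = 0.04452 / 0.02662 = 1.6724
β_Farrow = 0.01260 / 0.02662 = 0.4733
β_P = Σ w_i β_i = 0.20×0.7122 + 0.04×0.8362 + 0.22×0.2908 + 0.11×0.3219 + 0.15×1.6724 + 0.28×0.4733 = 0.6587
E(R_P) = R_f + β_P × MRP = 1.1% + 0.6587 × 7.7% = 6.17%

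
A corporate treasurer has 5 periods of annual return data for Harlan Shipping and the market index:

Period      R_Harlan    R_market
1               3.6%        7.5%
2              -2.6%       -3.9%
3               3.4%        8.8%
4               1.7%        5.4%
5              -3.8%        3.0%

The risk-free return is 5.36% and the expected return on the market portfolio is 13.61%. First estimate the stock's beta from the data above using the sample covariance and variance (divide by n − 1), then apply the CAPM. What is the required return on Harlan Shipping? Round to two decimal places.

Mean R_i = (3.6 − 2.6 + 3.4 + 1.7 − 3.8) / 5 = 0.4600%
Mean R_m = (7.5 − 3.9 + 8.8 + 5.4 + 3.0) / 5 = 4.1600%
Σ(R_i − R̄_i)(R_m − R̄_m) = 55.2720  ⇒  Cov = 55.2720 / 4 = 13.8180
Σ(R_m − R̄_m)² = 100.5320  ⇒  Var(R_m) = 100.5320 / 4 = 25.1330
β = Cov / Var(R_m) = 13.8180 / 25.1330 = 0.5498
MRP = 13.61% − 5.36% = 8.25%
E(R) = R_f + β × MRP = 5.36% + 0.5498 × 8.25% = 9.90%

9.90%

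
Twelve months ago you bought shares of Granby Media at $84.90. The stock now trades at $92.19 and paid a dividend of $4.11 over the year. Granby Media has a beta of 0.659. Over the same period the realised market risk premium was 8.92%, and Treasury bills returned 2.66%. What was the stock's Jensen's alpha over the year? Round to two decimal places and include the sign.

+4.89%

Realised HPR = (P1 + D1 − P0) / P0 = (92.19 + 4.11 − 84.90) / 84.90 = 11.40 / 84.90 = 13.4276%
CAPM required = R_f + β·MRP = 2.66% + 0.659 × 8.92% = 8.53828%
α = realised − required = 13.4276% − 8.53828% = +4.89%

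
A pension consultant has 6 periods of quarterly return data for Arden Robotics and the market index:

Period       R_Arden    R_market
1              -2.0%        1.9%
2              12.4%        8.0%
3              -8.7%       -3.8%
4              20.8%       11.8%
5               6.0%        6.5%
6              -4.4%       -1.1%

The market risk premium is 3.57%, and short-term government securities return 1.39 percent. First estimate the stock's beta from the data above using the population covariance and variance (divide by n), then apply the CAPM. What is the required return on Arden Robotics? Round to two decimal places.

8.03%

Mean R_i = (-2.0 + 12.4 − 8.7 + 20.8 + 6.0 − 4.4) / 6 = 4.0167%
Mean R_m = (1.9 + 8.0 − 3.8 + 11.8 + 6.5 − 1.1) / 6 = 3.8833%
Σ(R_i − R̄_i)(R_m − R̄_m) = 324.1517  ⇒  Cov = 324.1517 / 6 = 54.0253
Σ(R_m − R̄_m)² = 174.2683  ⇒  Var(R_m) = 174.2683 / 6 = 29.0447
β = Cov / Var(R_m) = 54.0253 / 29.0447 = 1.8601
E(R) = R_f + β × MRP = 1.39% + 1.8601 × 3.57% = 8.03%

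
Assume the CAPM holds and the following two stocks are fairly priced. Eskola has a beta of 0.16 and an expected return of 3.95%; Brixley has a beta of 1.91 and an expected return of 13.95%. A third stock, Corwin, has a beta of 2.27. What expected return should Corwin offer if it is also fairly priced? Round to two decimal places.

MRP (SML slope) = (13.95% − 3.95%) / (1.91 − 0.16) = 10.00% / 1.75 = 5.7143%
R_f (intercept) = 3.95% − 0.16 × 5.7143% = 3.0357%
E(R_Corwin) = R_f + β × MRP = 3.0357% + 2.27 × 5.7143% = 16.01%

16.01%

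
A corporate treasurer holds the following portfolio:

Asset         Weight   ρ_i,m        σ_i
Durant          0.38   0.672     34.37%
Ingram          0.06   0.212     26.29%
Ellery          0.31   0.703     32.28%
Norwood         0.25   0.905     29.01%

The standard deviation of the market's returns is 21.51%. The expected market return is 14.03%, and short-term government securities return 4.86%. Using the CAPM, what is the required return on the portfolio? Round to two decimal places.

β_Durant = 0.672 × 34.37% / 21.51% = 1.0738
β_Ingram = 0.212 × 26.29% / 21.51% = 0.2591
β_Ellery = 0.703 × 32.28% / 21.51% = 1.0550
β_Norwood = 0.905 × 29.01% / 21.51% = 1.2206
β_P = Σ w_i β_i = 0.38×1.0738 + 0.06×0.2591 + 0.31×1.0550 + 0.25×1.2206 = 1.0558
MRP = 14.03% − 4.86% = 9.17%
E(R_P) = R_f + β_P × MRP = 4.86% + 1.0558 × 9.17% = 14.54%

14.54%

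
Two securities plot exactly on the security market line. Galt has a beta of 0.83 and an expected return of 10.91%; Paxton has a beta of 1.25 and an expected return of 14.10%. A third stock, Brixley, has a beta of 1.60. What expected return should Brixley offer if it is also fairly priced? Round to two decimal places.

16.76%

MRP (SML slope) = (14.10% − 10.91%) / (1.25 − 0.83) = 3.19% / 0.42 = 7.5952%
R_f (intercept) = 10.91% − 0.83 × 7.5952% = 4.6060%
E(R_Brixley) = R_f + β × MRP = 4.6060% + 1.60 × 7.5952% = 16.76%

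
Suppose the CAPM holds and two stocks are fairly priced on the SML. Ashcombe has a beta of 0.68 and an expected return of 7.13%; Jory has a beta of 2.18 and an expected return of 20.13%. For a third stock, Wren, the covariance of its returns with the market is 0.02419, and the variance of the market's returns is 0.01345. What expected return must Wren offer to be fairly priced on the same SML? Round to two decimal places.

MRP = (20.13% − 7.13%) / (2.18 − 0.68) = 8.6667%
R_f = 7.13% − 0.68 × 8.6667% = 1.2366%
β_Wren = Cov / Var(R_m) = 0.02419 / 0.01345 = 1.7985
E(R_Wren) = R_f + β × MRP = 1.2366% + 1.7985 × 8.6667% = 16.82%

16.82%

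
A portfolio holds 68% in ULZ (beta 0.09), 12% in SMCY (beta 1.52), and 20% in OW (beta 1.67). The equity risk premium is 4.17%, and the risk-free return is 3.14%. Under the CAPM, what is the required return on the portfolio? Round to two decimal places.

5.55%

β_P = Σ w_i β_i = 0.68×0.09 + 0.12×1.52 + 0.20×1.67 = 0.5776
E(R_P) = R_f + β_P × MRP = 3.14% + 0.5776 × 4.17% = 5.55%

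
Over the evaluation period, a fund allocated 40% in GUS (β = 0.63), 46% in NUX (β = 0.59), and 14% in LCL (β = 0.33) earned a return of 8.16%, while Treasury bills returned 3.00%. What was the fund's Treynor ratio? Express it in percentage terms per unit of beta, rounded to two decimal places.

β_P = 0.40×0.63 + 0.46×0.59 + 0.14×0.33 = 0.5696
Treynor = (R_P − R_f) / β_P = (8.16% − 3.00%) / 0.5696 = 5.16% / 0.5696 = 9.06%

9.06%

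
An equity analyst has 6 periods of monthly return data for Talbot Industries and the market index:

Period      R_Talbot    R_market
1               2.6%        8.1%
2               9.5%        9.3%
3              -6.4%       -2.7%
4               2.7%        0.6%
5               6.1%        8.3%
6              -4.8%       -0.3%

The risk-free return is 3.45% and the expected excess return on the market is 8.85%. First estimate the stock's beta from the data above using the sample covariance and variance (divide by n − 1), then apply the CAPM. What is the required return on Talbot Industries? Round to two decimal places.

12.59%

Mean R_i = (2.6 + 9.5 − 6.4 + 2.7 + 6.1 − 4.8) / 6 = 1.6167%
Mean R_m = (8.1 + 9.3 − 2.7 + 0.6 + 8.3 − 0.3) / 6 = 3.8833%
Σ(R_i − R̄_i)(R_m − R̄_m) = 142.7117  ⇒  Cov = 142.7117 / 5 = 28.5423
Σ(R_m − R̄_m)² = 138.2483  ⇒  Var(R_m) = 138.2483 / 5 = 27.6497
β = Cov / Var(R_m) = 28.5423 / 27.6497 = 1.0323
E(R) = R_f + β × MRP = 3.45% + 1.0323 × 8.85% = 12.59%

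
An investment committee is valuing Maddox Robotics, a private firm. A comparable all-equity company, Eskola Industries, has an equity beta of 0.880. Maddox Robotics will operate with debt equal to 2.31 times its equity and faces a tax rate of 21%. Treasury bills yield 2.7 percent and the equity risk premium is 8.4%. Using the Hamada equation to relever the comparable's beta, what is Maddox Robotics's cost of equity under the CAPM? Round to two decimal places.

β_L = β_U × [1 + (1 − t)(D/E)] = 0.880 × [1 + (1 − 0.21) × 2.31]
    = 0.880 × [1 + 0.79 × 2.31] = 0.880 × 2.8249 = 2.4859
E(R) = R_f + β_L × MRP = 2.7% + 2.4859 × 8.4% = 23.58%

23.58%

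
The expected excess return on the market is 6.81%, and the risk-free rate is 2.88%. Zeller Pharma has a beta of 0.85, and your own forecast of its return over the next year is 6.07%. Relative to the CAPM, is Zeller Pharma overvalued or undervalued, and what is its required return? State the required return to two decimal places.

Required return = R_f + β·MRP = 2.88% + 0.85 × 6.81% = 8.67%
Forecast 6.07% < required 8.67% → the stock plots below the SML → overvalued.

Overvalued; required return 8.67%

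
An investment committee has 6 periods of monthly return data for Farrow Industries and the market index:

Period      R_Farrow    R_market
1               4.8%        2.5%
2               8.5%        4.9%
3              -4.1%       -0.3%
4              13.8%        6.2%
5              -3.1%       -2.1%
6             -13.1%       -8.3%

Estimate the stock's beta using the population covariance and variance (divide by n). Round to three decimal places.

Mean R_i = (4.8 + 8.5 − 4.1 + 13.8 − 3.1 − 13.1) / 6 = 1.1333%
Mean R_m = (2.5 + 4.9 − 0.3 + 6.2 − 2.1 − 8.3) / 6 = 0.4833%
Σ(R_i − R̄_i)(R_m − R̄_m) = 252.3933  ⇒  Cov = 252.3933 / 6 = 42.0656
Σ(R_m − R̄_m)² = 140.6883  ⇒  Var(R_m) = 140.6883 / 6 = 23.4481
β = Cov / Var(R_m) = 42.0656 / 23.4481 = 1.7940

1.794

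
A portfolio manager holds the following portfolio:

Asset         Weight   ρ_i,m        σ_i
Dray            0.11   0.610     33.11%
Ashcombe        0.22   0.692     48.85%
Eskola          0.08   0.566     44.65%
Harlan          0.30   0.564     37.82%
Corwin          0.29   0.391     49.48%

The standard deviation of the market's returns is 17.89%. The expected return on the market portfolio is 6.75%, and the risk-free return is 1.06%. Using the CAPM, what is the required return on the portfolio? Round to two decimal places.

β_Dray = 0.610 × 33.11% / 17.89% = 1.1290
β_Ashcombe = 0.692 × 48.85% / 17.89% = 1.8896
β_Eskola = 0.566 × 44.65% / 17.89% = 1.4126
β_Harlan = 0.564 × 37.82% / 17.89% = 1.1923
β_Corwin = 0.391 × 49.48% / 17.89% = 1.0814
β_P = Σ w_i β_i = 0.11×1.1290 + 0.22×1.8896 + 0.08×1.4126 + 0.30×1.1923 + 0.29×1.0814 = 1.3242
MRP = 6.75% − 1.06% = 5.69%
E(R_P) = R_f + β_P × MRP = 1.06% + 1.3242 × 5.69% = 8.59%

8.59%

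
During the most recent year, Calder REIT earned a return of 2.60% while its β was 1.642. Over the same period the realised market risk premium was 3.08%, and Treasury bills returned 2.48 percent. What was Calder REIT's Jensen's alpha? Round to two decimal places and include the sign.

-4.94%

CAPM benchmark = R_f + β(R_m − R_f) = 2.48% + 1.642 × 3.08% = 7.53736%
α = actual − benchmark = 2.60% − 7.53736% = -4.94%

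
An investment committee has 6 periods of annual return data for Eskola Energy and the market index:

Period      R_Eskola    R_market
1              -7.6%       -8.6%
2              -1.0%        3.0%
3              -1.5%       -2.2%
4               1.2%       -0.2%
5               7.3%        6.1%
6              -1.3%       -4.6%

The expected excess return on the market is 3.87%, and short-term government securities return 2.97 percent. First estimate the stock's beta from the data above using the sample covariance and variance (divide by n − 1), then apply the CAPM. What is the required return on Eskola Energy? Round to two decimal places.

Mean R_i = (-7.6 − 1.0 − 1.5 + 1.2 + 7.3 − 1.3) / 6 = -0.4833%
Mean R_m = (-8.6 + 3.0 − 2.2 − 0.2 + 6.1 − 4.6) / 6 = -1.0833%
Σ(R_i − R̄_i)(R_m − R̄_m) = 112.7883  ⇒  Cov = 112.7883 / 5 = 22.5577
Σ(R_m − R̄_m)² = 139.1683  ⇒  Var(R_m) = 139.1683 / 5 = 27.8337
β = Cov / Var(R_m) = 22.5577 / 27.8337 = 0.8104
E(R) = R_f + β × MRP = 2.97% + 0.8104 × 3.87% = 6.11%

6.11%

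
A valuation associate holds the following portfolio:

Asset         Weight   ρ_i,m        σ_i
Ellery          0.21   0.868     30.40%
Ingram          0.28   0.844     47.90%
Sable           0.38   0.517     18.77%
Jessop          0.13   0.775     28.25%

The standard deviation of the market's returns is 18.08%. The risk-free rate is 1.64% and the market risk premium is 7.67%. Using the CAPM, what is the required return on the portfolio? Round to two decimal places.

11.56%

β_Ellery = 0.868 × 30.40% / 18.08% = 1.4595
β_Ingram = 0.844 × 47.90% / 18.08% = 2.2360
β_Sable = 0.517 × 18.77% / 18.08% = 0.5367
β_Jessop = 0.775 × 28.25% / 18.08% = 1.2109
β_P = Σ w_i β_i = 0.21×1.4595 + 0.28×2.2360 + 0.38×0.5367 + 0.13×1.2109 = 1.2939
E(R_P) = R_f + β_P × MRP = 1.64% + 1.2939 × 7.67% = 11.56%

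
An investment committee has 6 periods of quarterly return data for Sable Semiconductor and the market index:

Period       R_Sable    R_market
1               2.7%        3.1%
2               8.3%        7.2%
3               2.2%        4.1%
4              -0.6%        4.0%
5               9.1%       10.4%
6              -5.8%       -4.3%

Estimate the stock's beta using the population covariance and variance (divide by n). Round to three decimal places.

1.071

Mean R_i = (2.7 + 8.3 + 2.2 − 0.6 + 9.1 − 5.8) / 6 = 2.6500%
Mean R_m = (3.1 + 7.2 + 4.1 + 4.0 + 10.4 − 4.3) / 6 = 4.0833%
Σ(R_i − R̄_i)(R_m − R̄_m) = 129.4050  ⇒  Cov = 129.4050 / 6 = 21.5675
Σ(R_m − R̄_m)² = 120.8683  ⇒  Var(R_m) = 120.8683 / 6 = 20.1447
β = Cov / Var(R_m) = 21.5675 / 20.1447 = 1.0706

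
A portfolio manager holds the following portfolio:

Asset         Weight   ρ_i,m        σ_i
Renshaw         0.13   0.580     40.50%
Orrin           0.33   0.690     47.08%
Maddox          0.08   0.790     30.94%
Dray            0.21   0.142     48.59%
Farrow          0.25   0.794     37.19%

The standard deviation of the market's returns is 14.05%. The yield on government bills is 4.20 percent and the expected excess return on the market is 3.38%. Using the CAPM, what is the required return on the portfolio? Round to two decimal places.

10.11%

β_Renshaw = 0.580 × 40.50% / 14.05% = 1.6719
β_Orrin = 0.690 × 47.08% / 14.05% = 2.3121
β_Maddox = 0.790 × 30.94% / 14.05% = 1.7397
β_Dray = 0.142 × 48.59% / 14.05% = 0.4911
β_Farrow = 0.794 × 37.19% / 14.05% = 2.1017
β_P = Σ w_i β_i = 0.13×1.6719 + 0.33×2.3121 + 0.08×1.7397 + 0.21×0.4911 + 0.25×2.1017 = 1.7481
E(R_P) = R_f + β_P × MRP = 4.20% + 1.7481 × 3.38% = 10.11%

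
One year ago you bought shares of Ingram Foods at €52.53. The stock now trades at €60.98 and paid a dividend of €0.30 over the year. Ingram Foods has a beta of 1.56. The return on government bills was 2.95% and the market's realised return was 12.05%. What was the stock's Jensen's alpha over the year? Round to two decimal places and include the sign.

Realised HPR = (P1 + D1 − P0) / P0 = (60.98 + 0.30 − 52.53) / 52.53 = 8.75 / 52.53 = 16.6571%
MRP = 12.05% − 2.95% = 9.10%
CAPM required = R_f + β·MRP = 2.95% + 1.56 × 9.10% = 17.1460%
α = realised − required = 16.6571% − 17.1460% = -0.49%

-0.49%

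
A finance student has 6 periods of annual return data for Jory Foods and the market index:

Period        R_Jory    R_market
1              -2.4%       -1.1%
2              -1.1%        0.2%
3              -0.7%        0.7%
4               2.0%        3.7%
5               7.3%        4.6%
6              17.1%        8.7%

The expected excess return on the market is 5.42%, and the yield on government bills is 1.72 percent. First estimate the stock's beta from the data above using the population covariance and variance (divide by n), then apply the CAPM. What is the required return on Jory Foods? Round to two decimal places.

12.48%

Mean R_i = (-2.4 − 1.1 − 0.7 + 2.0 + 7.3 + 17.1) / 6 = 3.7000%
Mean R_m = (-1.1 + 0.2 + 0.7 + 3.7 + 4.6 + 8.7) / 6 = 2.8000%
Σ(R_i − R̄_i)(R_m − R̄_m) = 129.5200  ⇒  Cov = 129.5200 / 6 = 21.5867
Σ(R_m − R̄_m)² = 65.2400  ⇒  Var(R_m) = 65.2400 / 6 = 10.8733
β = Cov / Var(R_m) = 21.5867 / 10.8733 = 1.9853
E(R) = R_f + β × MRP = 1.72% + 1.9853 × 5.42% = 12.48%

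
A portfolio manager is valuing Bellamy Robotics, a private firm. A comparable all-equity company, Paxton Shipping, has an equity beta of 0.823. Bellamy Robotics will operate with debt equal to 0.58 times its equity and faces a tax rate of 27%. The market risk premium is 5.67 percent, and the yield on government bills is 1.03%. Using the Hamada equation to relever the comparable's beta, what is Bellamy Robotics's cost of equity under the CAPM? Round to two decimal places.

β_L = β_U × [1 + (1 − t)(D/E)] = 0.823 × [1 + (1 − 0.27) × 0.58]
    = 0.823 × [1 + 0.73 × 0.58] = 0.823 × 1.4234 = 1.1715
E(R) = R_f + β_L × MRP = 1.03% + 1.1715 × 5.67% = 7.67%

7.67%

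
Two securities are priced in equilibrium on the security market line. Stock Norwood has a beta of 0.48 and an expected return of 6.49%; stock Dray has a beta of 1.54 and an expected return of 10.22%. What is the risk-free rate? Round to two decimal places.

4.80%

Both satisfy E(R) = R_f + β·MRP, so the slope of the SML is
MRP = (10.22% − 6.49%) / (1.54 − 0.48) = 3.73% / 1.06 = 3.5189%
R_f = E(R_Norwood) − β_Norwood·MRP = 6.49% − 0.48 × 3.5189% = 4.8009%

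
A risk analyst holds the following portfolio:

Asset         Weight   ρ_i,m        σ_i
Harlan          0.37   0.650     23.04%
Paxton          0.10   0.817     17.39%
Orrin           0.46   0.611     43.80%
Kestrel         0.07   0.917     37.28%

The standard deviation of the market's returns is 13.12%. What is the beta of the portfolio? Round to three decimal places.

1.651

β_Harlan = 0.650 × 23.04% / 13.12% = 1.1415
β_Paxton = 0.817 × 17.39% / 13.12% = 1.0829
β_Orrin = 0.611 × 43.80% / 13.12% = 2.0398
β_Kestrel = 0.917 × 37.28% / 13.12% = 2.6056
β_P = Σ w_i β_i = 0.37×1.1415 + 0.10×1.0829 + 0.46×2.0398 + 0.07×2.6056 = 1.6513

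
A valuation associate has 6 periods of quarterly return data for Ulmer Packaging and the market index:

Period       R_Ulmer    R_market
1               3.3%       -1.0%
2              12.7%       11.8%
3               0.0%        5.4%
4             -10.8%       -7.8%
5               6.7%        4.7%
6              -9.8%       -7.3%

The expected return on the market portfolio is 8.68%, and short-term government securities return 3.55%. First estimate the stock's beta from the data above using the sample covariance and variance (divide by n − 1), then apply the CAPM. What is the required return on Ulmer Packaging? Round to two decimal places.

9.22%

Mean R_i = (3.3 + 12.7 + 0.0 − 10.8 + 6.7 − 9.8) / 6 = 0.3500%
Mean R_m = (-1.0 + 11.8 + 5.4 − 7.8 + 4.7 − 7.3) / 6 = 0.9667%
Σ(R_i − R̄_i)(R_m − R̄_m) = 331.8000  ⇒  Cov = 331.8000 / 5 = 66.3600
Σ(R_m − R̄_m)² = 300.0133  ⇒  Var(R_m) = 300.0133 / 5 = 60.0027
β = Cov / Var(R_m) = 66.3600 / 60.0027 = 1.1060
MRP = 8.68% − 3.55% = 5.13%
E(R) = R_f + β × MRP = 3.55% + 1.1060 × 5.13% = 9.22%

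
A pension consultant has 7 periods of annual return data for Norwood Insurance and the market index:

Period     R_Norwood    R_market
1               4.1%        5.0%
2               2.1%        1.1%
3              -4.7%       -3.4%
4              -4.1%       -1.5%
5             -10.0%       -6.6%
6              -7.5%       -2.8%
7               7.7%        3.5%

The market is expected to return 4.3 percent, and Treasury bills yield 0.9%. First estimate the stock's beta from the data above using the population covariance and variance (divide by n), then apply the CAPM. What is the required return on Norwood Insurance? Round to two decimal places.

5.99%

Mean R_i = (4.1 + 2.1 − 4.7 − 4.1 − 10.0 − 7.5 + 7.7) / 7 = -1.7714%
Mean R_m = (5.0 + 1.1 − 3.4 − 1.5 − 6.6 − 2.8 + 3.5) / 7 = -0.6714%
Σ(R_i − R̄_i)(R_m − R̄_m) = 150.5643  ⇒  Cov = 150.5643 / 7 = 21.5092
Σ(R_m − R̄_m)² = 100.5143  ⇒  Var(R_m) = 100.5143 / 7 = 14.3592
β = Cov / Var(R_m) = 21.5092 / 14.3592 = 1.4979
MRP = 4.3% − 0.9% = 3.40%
E(R) = R_f + β × MRP = 0.9% + 1.4979 × 3.4% = 5.99%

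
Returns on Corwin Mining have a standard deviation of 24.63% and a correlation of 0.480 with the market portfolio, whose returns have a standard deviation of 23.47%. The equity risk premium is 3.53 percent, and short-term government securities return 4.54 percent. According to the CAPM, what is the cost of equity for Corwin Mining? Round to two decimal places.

β = ρ × σ_i / σ_m = 0.480 × 24.63% / 23.47% = 0.5037
E(R) = 4.54% + 0.5037 × 3.53% = 6.32%

6.32%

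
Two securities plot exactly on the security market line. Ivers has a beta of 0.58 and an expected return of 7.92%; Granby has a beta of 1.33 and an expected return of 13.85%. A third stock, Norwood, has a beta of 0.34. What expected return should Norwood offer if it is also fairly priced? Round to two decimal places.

MRP (SML slope) = (13.85% − 7.92%) / (1.33 − 0.58) = 5.93% / 0.75 = 7.9067%
R_f (intercept) = 7.92% − 0.58 × 7.9067% = 3.3341%
E(R_Norwood) = R_f + β × MRP = 3.3341% + 0.34 × 7.9067% = 6.02%

6.02%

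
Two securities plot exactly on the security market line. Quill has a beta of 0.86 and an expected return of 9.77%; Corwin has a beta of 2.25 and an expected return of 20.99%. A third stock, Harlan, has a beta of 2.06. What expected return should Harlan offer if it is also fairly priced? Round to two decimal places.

MRP (SML slope) = (20.99% − 9.77%) / (2.25 − 0.86) = 11.22% / 1.39 = 8.0719%
R_f (intercept) = 9.77% − 0.86 × 8.0719% = 2.8282%
E(R_Harlan) = R_f + β × MRP = 2.8282% + 2.06 × 8.0719% = 19.46%

19.46%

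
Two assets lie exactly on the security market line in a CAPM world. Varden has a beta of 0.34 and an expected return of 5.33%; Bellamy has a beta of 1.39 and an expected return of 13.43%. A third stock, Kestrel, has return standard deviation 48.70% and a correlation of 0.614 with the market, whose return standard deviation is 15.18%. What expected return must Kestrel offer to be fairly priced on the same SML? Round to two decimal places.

MRP = (13.43% − 5.33%) / (1.39 − 0.34) = 7.7143%
R_f = 5.33% − 0.34 × 7.7143% = 2.7071%
β_Kestrel = ρ·σ_i/σ_m = 0.614 × 48.70 / 15.18 = 1.9698
E(R_Kestrel) = R_f + β × MRP = 2.7071% + 1.9698 × 7.7143% = 17.90%

17.90%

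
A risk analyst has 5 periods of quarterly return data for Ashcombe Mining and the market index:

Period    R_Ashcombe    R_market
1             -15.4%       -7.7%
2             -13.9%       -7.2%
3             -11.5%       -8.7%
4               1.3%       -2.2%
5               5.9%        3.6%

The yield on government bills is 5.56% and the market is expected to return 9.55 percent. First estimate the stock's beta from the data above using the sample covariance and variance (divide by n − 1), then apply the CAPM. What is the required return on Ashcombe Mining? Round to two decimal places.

Mean R_i = (-15.4 − 13.9 − 11.5 + 1.3 + 5.9) / 5 = -6.7200%
Mean R_m = (-7.7 − 7.2 − 8.7 − 2.2 + 3.6) / 5 = -4.4400%
Σ(R_i − R̄_i)(R_m − R̄_m) = 187.9060  ⇒  Cov = 187.9060 / 4 = 46.9765
Σ(R_m − R̄_m)² = 106.0520  ⇒  Var(R_m) = 106.0520 / 4 = 26.5130
β = Cov / Var(R_m) = 46.9765 / 26.5130 = 1.7718
MRP = 9.55% − 5.56% = 3.99%
E(R) = R_f + β × MRP = 5.56% + 1.7718 × 3.99% = 12.63%

12.63%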